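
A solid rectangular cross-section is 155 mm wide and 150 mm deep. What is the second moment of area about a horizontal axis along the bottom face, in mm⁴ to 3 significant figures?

I_base ≈ 1.74 × 10⁸ mm⁴

The section: 155 × 150, A = 23 250 mm², y = 75 mm, Ī = 43 593 750 mm⁴.
Transfer it to the bottom edge using Ī + A·d² with d = y − 0:
  the section: d = 75 mm → contributes +174 375 000 mm⁴
Total I = 174 375 000 mm⁴.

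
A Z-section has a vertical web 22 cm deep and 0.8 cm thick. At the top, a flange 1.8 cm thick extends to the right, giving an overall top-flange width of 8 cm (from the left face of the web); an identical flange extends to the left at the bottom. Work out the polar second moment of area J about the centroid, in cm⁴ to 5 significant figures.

Break the section into simple shapes (no overlaps), measuring from the bottom-left corner of the bounding box.
Web: 0.8 × 22, A = 17.6 cm², y = 11 cm, Ī = 709.8667 cm⁴.
Top flange (beyond web): 7.2 × 1.8, A = 12.96 cm², y = 21.1 cm, Ī = 3.4992 cm⁴.
Bottom flange (beyond web): 7.2 × 1.8, A = 12.96 cm², y = 0.9 cm, Ī = 3.4992 cm⁴.
Centroid: ȳ = ΣA·y / ΣA = 11 cm.
Transfer each piece to the centroidal x-axis using Ī + A·d² with d = y − 11:
  web: d = 0 cm → contributes +709.8667 cm⁴
  top flange (beyond web): d = 10.1 cm → contributes +1325.549 cm⁴
  bottom flange (beyond web): d = -10.1 cm → contributes +1325.549 cm⁴
Total I = 3360.964 cm⁴.
For the y-axis: x̄ = 7.6 cm.
Repeating about the centroidal y-axis gives I_y = 527.6331 cm⁴.
Polar second moment: J = I_x + I_y = 3888.597 cm⁴.

J ≈ 3888.6 cm⁴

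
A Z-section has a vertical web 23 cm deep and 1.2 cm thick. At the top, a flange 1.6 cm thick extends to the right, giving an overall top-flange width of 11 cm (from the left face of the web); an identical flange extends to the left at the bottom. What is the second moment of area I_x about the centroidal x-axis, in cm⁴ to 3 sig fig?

I_x ≈ 4810 cm⁴

Split into non-overlapping primitives; take the origin at the lower-left of the bounding box.
Web: 1.2 × 23, A = 27.6 cm², y = 11.5 cm, Ī = 1216.7 cm⁴.
Top flange (beyond web): 9.8 × 1.6, A = 15.68 cm², y = 22.2 cm, Ī = 3.3451 cm⁴.
Bottom flange (beyond web): 9.8 × 1.6, A = 15.68 cm², y = 0.8 cm, Ī = 3.3451 cm⁴.
Centroid: ȳ = ΣA·y / ΣA = 11.5 cm.
Transfer each piece to the centroidal x-axis using Ī + A·d² with d = y − 11.5:
  web: d = 0 cm → contributes +1216.7 cm⁴
  top flange (beyond web): d = 10.7 cm → contributes +1798.5 cm⁴
  bottom flange (beyond web): d = -10.7 cm → contributes +1798.5 cm⁴
Total I = 4813.8 cm⁴.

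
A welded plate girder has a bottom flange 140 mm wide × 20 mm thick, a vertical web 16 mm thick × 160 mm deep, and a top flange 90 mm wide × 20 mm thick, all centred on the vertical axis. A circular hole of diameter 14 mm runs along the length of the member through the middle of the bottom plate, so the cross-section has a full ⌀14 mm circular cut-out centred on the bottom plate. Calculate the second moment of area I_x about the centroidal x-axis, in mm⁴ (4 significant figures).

Split into non-overlapping primitives; take the origin at the lower-left of the bounding box.
Bottom plate: 140 × 20, A = 2 800 mm², y = 10 mm, Ī = 93333.3 mm⁴.
Web plate: 16 × 160, A = 2 560 mm², y = 100 mm, Ī = 5 461 333 mm⁴.
Top plate: 90 × 20, A = 1 800 mm², y = 190 mm, Ī = 60 000 mm⁴.
Hole (subtracted): ⌀14, A = 153.938 mm², y = 10 mm, Ī = 1885.74 mm⁴.
Centroid: ȳ = ΣA·y / ΣA = 89.1315 mm.
Transfer each piece to the centroidal x-axis using Ī + A·d² with d = y − 89.1315:
  bottom plate: d = -79.1315 mm → contributes +17 626 345 mm⁴
  web plate: d = 10.8685 mm → contributes +5 763 733 mm⁴
  top plate: d = 100.869 mm → contributes +18 374 028 mm⁴
  hole: d = -79.1315 mm → contributes −965 813 mm⁴
Total I = 40 798 293 mm⁴.

I_x ≈ 4.080 × 10⁷ mm⁴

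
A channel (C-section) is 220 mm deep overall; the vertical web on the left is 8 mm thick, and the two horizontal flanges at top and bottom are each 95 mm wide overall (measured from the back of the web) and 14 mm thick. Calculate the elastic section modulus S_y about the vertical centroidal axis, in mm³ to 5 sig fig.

Split into non-overlapping primitives; take the origin at the lower-left of the bounding box.
Web: 8 × 220, A = 1 760 mm², x = 4 mm, Ī = 9386.667 mm⁴.
Top flange (beyond web): 87 × 14, A = 1 218 mm², x = 51.5 mm, Ī = 768253.5 mm⁴.
Bottom flange (beyond web): 87 × 14, A = 1 218 mm², x = 51.5 mm, Ī = 768253.5 mm⁴.
Centroid: x̄ = ΣA·x / ΣA = 31.57626 mm.
Transfer each piece to the vertical centroidal axis using Ī + A·d² with d = x − 31.57626:
  web: d = -27.57626 mm → contributes +1 347 779 mm⁴
  top flange (beyond web): d = 19.92374 mm → contributes +1 251 745 mm⁴
  bottom flange (beyond web): d = 19.92374 mm → contributes +1 251 745 mm⁴
Total I = 3 851 269 mm⁴.
Extreme fibre distance c = 63.42374 mm; S = I/c = 60722.84 mm³.

S_y ≈ 6.0723 × 10⁴ mm³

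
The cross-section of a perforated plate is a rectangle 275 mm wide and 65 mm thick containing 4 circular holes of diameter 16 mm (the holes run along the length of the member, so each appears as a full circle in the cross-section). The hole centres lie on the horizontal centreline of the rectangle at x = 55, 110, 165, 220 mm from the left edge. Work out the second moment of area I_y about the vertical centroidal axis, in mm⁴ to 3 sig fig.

I_y ≈ 1.10 × 10⁸ mm⁴

Break the section into simple shapes (no overlaps), measuring from the bottom-left corner of the bounding box.
Plate: 275 × 65, A = 17 875 mm², x = 137.5 mm, Ī = 112 649 740 mm⁴.
Hole 1 (subtracted): ⌀16, A = 201.06 mm², x = 55 mm, Ī = 3 217 mm⁴.
Hole 2 (subtracted): ⌀16, A = 201.06 mm², x = 110 mm, Ī = 3 217 mm⁴.
Hole 3 (subtracted): ⌀16, A = 201.06 mm², x = 165 mm, Ī = 3 217 mm⁴.
Hole 4 (subtracted): ⌀16, A = 201.06 mm², x = 220 mm, Ī = 3 217 mm⁴.
By symmetry the centroid is at mid-width, x̄ = 137.5 mm.
Transfer each piece to the vertical centroidal axis using Ī + A·d² with d = x − 137.5:
  plate: d = 0 mm → contributes +112 649 740 mm⁴
  hole 1: d = -82.5 mm → contributes −1 371 695 mm⁴
  hole 2: d = -27.5 mm → contributes −155 270 mm⁴
  hole 3: d = 27.5 mm → contributes −155 270 mm⁴
  hole 4: d = 82.5 mm → contributes −1 371 695 mm⁴
Total I = 109 595 810 mm⁴.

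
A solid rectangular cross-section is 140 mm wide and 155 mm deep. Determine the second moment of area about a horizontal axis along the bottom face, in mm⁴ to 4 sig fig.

The section: 140 × 155, A = 21 700 mm², y = 77.5 mm, Ī = 43 445 208 mm⁴.
Transfer it to the base of the section using Ī + A·d² with d = y − 0:
  the section: d = 77.5 mm → contributes +173 780 833 mm⁴
Total I = 173 780 833 mm⁴.

I_base ≈ 1.738 × 10⁸ mm⁴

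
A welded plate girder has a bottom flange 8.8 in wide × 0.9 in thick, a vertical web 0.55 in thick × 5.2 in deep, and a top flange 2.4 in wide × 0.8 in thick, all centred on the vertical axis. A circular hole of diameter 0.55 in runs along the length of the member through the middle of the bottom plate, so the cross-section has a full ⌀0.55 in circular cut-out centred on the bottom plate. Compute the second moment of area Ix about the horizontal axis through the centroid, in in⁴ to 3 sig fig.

Treat the section as a set of non-overlapping primitives; coordinates are from the bounding-box lower-left.
Bottom plate: 8.8 × 0.9, A = 7.92 in², y = 0.45 in, Ī = 0.5346 in⁴.
Web plate: 0.55 × 5.2, A = 2.86 in², y = 3.5 in, Ī = 6.4445 in⁴.
Top plate: 2.4 × 0.8, A = 1.92 in², y = 6.5 in, Ī = 0.1024 in⁴.
Hole (subtracted): ⌀0.55, A = 0.23758 in², y = 0.45 in, Ī = 0.0044918 in⁴.
Centroid: ȳ = ΣA·y / ΣA = 2.082 in.
Transfer each piece to the horizontal axis through the centroid using Ī + A·d² with d = y − 2.082:
  bottom plate: d = -1.632 in → contributes +21.63 in⁴
  web plate: d = 1.418 in → contributes +12.195 in⁴
  top plate: d = 4.418 in → contributes +37.578 in⁴
  hole: d = -1.632 in → contributes −0.6373 in⁴
Total I = 70.765 in⁴.

Ix ≈ 70.8 in⁴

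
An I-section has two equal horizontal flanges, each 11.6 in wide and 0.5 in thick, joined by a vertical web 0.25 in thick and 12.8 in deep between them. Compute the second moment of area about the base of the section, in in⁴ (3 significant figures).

Split into non-overlapping primitives; take the origin at the lower-left of the bounding box.
Bottom flange: 11.6 × 0.5, A = 5.8 in², y = 0.25 in, Ī = 0.12083 in⁴.
Web: 0.25 × 12.8, A = 3.2 in², y = 6.9 in, Ī = 43.691 in⁴.
Top flange: 11.6 × 0.5, A = 5.8 in², y = 13.55 in, Ī = 0.12083 in⁴.
Transfer each piece to the bottom edge using Ī + A·d² with d = y − 0:
  bottom flange: d = 0.25 in → contributes +0.48333 in⁴
  web: d = 6.9 in → contributes +196.04 in⁴
  top flange: d = 13.55 in → contributes +1 065 in⁴
Total I = 1261.5 in⁴.

I_base ≈ 1260 in⁴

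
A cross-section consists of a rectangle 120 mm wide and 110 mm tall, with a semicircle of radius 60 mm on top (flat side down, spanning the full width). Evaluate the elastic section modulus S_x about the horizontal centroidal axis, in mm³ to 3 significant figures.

Break the section into simple shapes (no overlaps), measuring from the bottom-left corner of the bounding box.
Rectangular body: 120 × 110, A = 13 200 mm², y = 55 mm, Ī = 13 310 000 mm⁴.
Semicircular cap: semicircle r = 60, A = 5654.9 mm², y = 135.46 mm, Ī = 1 422 450 mm⁴.
Centroid: ȳ = ΣA·y / ΣA = 79.133 mm.
Transfer each piece to the horizontal centroidal axis using Ī + A·d² with d = y − 79.133:
  rectangular body: d = -24.133 mm → contributes +20 997 472 mm⁴
  semicircular cap: d = 56.332 mm → contributes +19 367 104 mm⁴
Total I = 40 364 575 mm⁴.
Extreme fibre distance c = 90.867 mm; S = I/c = 444 214 mm³.

S_x ≈ 4.44 × 10⁵ mm³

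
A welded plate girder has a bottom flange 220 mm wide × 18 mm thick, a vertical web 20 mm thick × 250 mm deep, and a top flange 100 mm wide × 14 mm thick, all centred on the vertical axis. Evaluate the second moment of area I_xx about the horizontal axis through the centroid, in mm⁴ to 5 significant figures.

Break the section into simple shapes (no overlaps), measuring from the bottom-left corner of the bounding box.
Bottom plate: 220 × 18, A = 3 960 mm², y = 9 mm, Ī = 106 920 mm⁴.
Web plate: 20 × 250, A = 5 000 mm², y = 143 mm, Ī = 26 041 667 mm⁴.
Top plate: 100 × 14, A = 1 400 mm², y = 275 mm, Ī = 22866.67 mm⁴.
Centroid: ȳ = ΣA·y / ΣA = 109.6178 mm.
Transfer each piece to the horizontal axis through the centroid using Ī + A·d² with d = y − 109.6178:
  bottom plate: d = -100.6178 mm → contributes +40 197 698 mm⁴
  web plate: d = 33.38224 mm → contributes +31 613 536 mm⁴
  top plate: d = 165.3822 mm → contributes +38 314 666 mm⁴
Total I = 110 125 900 mm⁴.

I_xx ≈ 1.1013 × 10⁸ mm⁴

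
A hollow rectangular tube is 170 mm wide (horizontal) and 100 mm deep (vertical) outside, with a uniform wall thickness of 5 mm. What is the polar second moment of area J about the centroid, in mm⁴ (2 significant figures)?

J ≈ 1.5 × 10⁷ mm⁴

Decompose the section into non-overlapping parts with the origin at the bottom-left of its bounding rectangle.
Outer rectangle: 170 × 100, A = 17 000 mm², y = 50 mm, Ī = 14 166 667 mm⁴.
Inner void (subtracted): 160 × 90, A = 14 400 mm², y = 50 mm, Ī = 9 720 000 mm⁴.
By symmetry the centroid is at mid-height, ȳ = 50 mm.
All pieces are centred on the centroidal x-axis, so I = ΣĪ (holes subtracted) = 4 446 667 mm⁴.
Repeating about the centroidal y-axis gives I_y = 10 221 667 mm⁴.
Polar second moment: J = I_x + I_y = 14 668 333 mm⁴.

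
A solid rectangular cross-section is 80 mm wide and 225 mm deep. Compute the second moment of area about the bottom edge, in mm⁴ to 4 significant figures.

The section: 80 × 225, A = 18 000 mm², y = 112.5 mm, Ī = 75 937 500 mm⁴.
Transfer it to a horizontal axis along the bottom face using Ī + A·d² with d = y − 0:
  the section: d = 112.5 mm → contributes +303 750 000 mm⁴
Total I = 303 750 000 mm⁴.

I_base ≈ 3.038 × 10⁸ mm⁴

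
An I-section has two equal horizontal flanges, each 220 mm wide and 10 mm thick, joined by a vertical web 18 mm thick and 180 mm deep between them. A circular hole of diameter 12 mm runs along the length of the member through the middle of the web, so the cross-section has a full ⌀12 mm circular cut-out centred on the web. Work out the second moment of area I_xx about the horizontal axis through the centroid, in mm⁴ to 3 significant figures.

Break the section into simple shapes (no overlaps), measuring from the bottom-left corner of the bounding box.
Bottom flange: 220 × 10, A = 2 200 mm², y = 5 mm, Ī = 18 333 mm⁴.
Web: 18 × 180, A = 3 240 mm², y = 100 mm, Ī = 8 748 000 mm⁴.
Top flange: 220 × 10, A = 2 200 mm², y = 195 mm, Ī = 18 333 mm⁴.
Hole (subtracted): ⌀12, A = 113.1 mm², y = 100 mm, Ī = 1017.9 mm⁴.
By symmetry the centroid is at mid-height, ȳ = 100 mm.
Transfer each piece to the horizontal axis through the centroid using Ī + A·d² with d = y − 100:
  bottom flange: d = -95 mm → contributes +19 873 333 mm⁴
  web: d = 0 mm → contributes +8 748 000 mm⁴
  top flange: d = 95 mm → contributes +19 873 333 mm⁴
  hole: d = 0 mm → contributes −1017.9 mm⁴
Total I = 48 493 649 mm⁴.

I_xx ≈ 4.85 × 10⁷ mm⁴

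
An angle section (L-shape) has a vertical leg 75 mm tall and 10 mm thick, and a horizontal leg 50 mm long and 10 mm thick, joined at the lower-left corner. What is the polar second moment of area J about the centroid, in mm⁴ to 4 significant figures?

J ≈ 8.531 × 10⁵ mm⁴

Split into non-overlapping primitives; take the origin at the lower-left of the bounding box.
Vertical leg: 10 × 75, A = 750 mm², y = 37.5 mm, Ī = 351 563 mm⁴.
Horizontal leg (remainder): 40 × 10, A = 400 mm², y = 5 mm, Ī = 3333.33 mm⁴.
Centroid: ȳ = ΣA·y / ΣA = 26.1957 mm.
Transfer each piece to the centroidal x-axis using Ī + A·d² with d = y − 26.1957:
  vertical leg: d = 11.3043 mm → contributes +447 404 mm⁴
  horizontal leg (remainder): d = -21.1957 mm → contributes +183 036 mm⁴
Total I = 630 439 mm⁴.
For the y-axis: x̄ = 13.6957 mm.
Repeating about the centroidal y-axis gives I_y = 222 627 mm⁴.
Polar second moment: J = I_x + I_y = 853 066 mm⁴.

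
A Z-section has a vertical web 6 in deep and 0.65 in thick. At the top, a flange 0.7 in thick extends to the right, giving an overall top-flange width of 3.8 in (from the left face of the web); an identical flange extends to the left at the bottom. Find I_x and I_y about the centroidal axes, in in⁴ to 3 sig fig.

Decompose the section into non-overlapping parts with the origin at the bottom-left of its bounding rectangle.
Web: 0.65 × 6, A = 3.9 in², y = 3 in, Ī = 11.7 in⁴.
Top flange (beyond web): 3.15 × 0.7, A = 2.205 in², y = 5.65 in, Ī = 0.090038 in⁴.
Bottom flange (beyond web): 3.15 × 0.7, A = 2.205 in², y = 0.35 in, Ī = 0.090038 in⁴.
Centroid: ȳ = ΣA·y / ΣA = 3 in.
Transfer each piece to the centroidal x-axis using Ī + A·d² with d = y − 3:
  web: d = 0 in → contributes +11.7 in⁴
  top flange (beyond web): d = 2.65 in → contributes +15.575 in⁴
  bottom flange (beyond web): d = -2.65 in → contributes +15.575 in⁴
Total I = 42.849 in⁴.
For the y-axis: x̄ = 3.475 in.
Repeating about the centroidal y-axis gives I_y = 19.704 in⁴.

I_x ≈ 42.8 in⁴, I_y ≈ 19.7 in⁴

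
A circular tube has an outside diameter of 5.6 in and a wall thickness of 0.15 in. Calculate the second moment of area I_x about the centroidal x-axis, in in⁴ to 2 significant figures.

Split into non-overlapping primitives; take the origin at the lower-left of the bounding box.
Outer circle: ⌀5.6, A = 24.63 in², y = 2.8 in, Ī = 48.27 in⁴.
Bore (subtracted): ⌀5.3, A = 22.06 in², y = 2.8 in, Ī = 38.73 in⁴.
By symmetry the centroid is at mid-height, ȳ = 2.8 in.
All pieces are centred on the centroidal x-axis, so I = ΣĪ (holes subtracted) = 9.543 in⁴.

I_x ≈ 9.5 in⁴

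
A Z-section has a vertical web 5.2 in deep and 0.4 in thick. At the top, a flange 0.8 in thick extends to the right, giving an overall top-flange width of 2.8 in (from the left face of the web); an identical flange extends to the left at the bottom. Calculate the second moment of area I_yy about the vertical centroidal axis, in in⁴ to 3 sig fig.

Break the section into simple shapes (no overlaps), measuring from the bottom-left corner of the bounding box.
Web: 0.4 × 5.2, A = 2.08 in², x = 2.6 in, Ī = 0.027733 in⁴.
Top flange (beyond web): 2.4 × 0.8, A = 1.92 in², x = 4 in, Ī = 0.9216 in⁴.
Bottom flange (beyond web): 2.4 × 0.8, A = 1.92 in², x = 1.2 in, Ī = 0.9216 in⁴.
Centroid: x̄ = ΣA·x / ΣA = 2.6 in.
Transfer each piece to the vertical centroidal axis using Ī + A·d² with d = x − 2.6:
  web: d = 0 in → contributes +0.027733 in⁴
  top flange (beyond web): d = 1.4 in → contributes +4.6848 in⁴
  bottom flange (beyond web): d = -1.4 in → contributes +4.6848 in⁴
Total I = 9.3973 in⁴.

I_yy ≈ 9.40 in⁴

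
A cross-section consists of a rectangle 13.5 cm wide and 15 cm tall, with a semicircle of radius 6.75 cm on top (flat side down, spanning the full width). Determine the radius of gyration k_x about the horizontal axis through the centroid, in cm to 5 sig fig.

Decompose the section into non-overlapping parts with the origin at the bottom-left of its bounding rectangle.
Rectangular body: 13.5 × 15, A = 202.5 cm², y = 7.5 cm, Ī = 3796.875 cm⁴.
Semicircular cap: semicircle r = 6.75, A = 71.56941 cm², y = 17.86479 cm, Ī = 227.849 cm⁴.
Centroid: ȳ = ΣA·y / ΣA = 10.20662 cm.
Transfer each piece to the horizontal axis through the centroid using Ī + A·d² with d = y − 10.20662:
  rectangular body: d = -2.70662 cm → contributes +5280.348 cm⁴
  semicircular cap: d = 7.658169 cm → contributes +4425.219 cm⁴
Total I = 9705.567 cm⁴.
Radius of gyration: k = √(I/A) = √(9705.567 / 274.0694) = 5.950866 cm.

k_x ≈ 5.9509 cm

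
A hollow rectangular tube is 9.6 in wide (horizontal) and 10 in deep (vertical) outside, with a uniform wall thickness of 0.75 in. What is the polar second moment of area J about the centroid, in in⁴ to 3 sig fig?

Split into non-overlapping primitives; take the origin at the lower-left of the bounding box.
Outer rectangle: 9.6 × 10, A = 96 in², y = 5 in, Ī = 800 in⁴.
Inner void (subtracted): 8.1 × 8.5, A = 68.85 in², y = 5 in, Ī = 414.53 in⁴.
By symmetry the centroid is at mid-height, ȳ = 5 in.
All pieces are centred on the centroidal x-axis, so I = ΣĪ (holes subtracted) = 385.47 in⁴.
Repeating about the centroidal y-axis gives I_y = 360.84 in⁴.
Polar second moment: J = I_x + I_y = 746.31 in⁴.

J ≈ 746 in⁴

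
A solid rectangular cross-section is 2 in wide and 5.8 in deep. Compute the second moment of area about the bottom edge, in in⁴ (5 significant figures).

I_base ≈ 130.07 in⁴

The section: 2 × 5.8, A = 11.6 in², y = 2.9 in, Ī = 32.51867 in⁴.
Transfer it to a horizontal axis along the bottom face using Ī + A·d² with d = y − 0:
  the section: d = 2.9 in → contributes +130.0747 in⁴
Total I = 130.0747 in⁴.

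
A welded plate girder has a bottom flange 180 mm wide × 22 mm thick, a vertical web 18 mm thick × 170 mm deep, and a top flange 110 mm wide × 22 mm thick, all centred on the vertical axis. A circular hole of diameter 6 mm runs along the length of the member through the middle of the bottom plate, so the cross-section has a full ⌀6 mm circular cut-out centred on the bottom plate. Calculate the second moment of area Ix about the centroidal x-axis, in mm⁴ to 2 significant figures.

Break the section into simple shapes (no overlaps), measuring from the bottom-left corner of the bounding box.
Bottom plate: 180 × 22, A = 3 960 mm², y = 11 mm, Ī = 159 720 mm⁴.
Web plate: 18 × 170, A = 3 060 mm², y = 107 mm, Ī = 7 369 500 mm⁴.
Top plate: 110 × 22, A = 2 420 mm², y = 203 mm, Ī = 97 607 mm⁴.
Hole (subtracted): ⌀6, A = 28.27 mm², y = 11 mm, Ī = 63.62 mm⁴.
Centroid: ȳ = ΣA·y / ΣA = 91.58 mm.
Transfer each piece to the centroidal x-axis using Ī + A·d² with d = y − 91.58:
  bottom plate: d = -80.58 mm → contributes +25 872 753 mm⁴
  web plate: d = 15.42 mm → contributes +8 097 064 mm⁴
  top plate: d = 111.4 mm → contributes +30 140 314 mm⁴
  hole: d = -80.58 mm → contributes −183 654 mm⁴
Total I = 63 926 478 mm⁴.

Ix ≈ 6.4 × 10⁷ mm⁴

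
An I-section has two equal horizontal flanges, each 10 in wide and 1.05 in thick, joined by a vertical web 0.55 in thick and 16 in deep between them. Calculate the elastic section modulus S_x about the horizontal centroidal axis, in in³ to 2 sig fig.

Decompose the section into non-overlapping parts with the origin at the bottom-left of its bounding rectangle.
Bottom flange: 10 × 1.05, A = 10.5 in², y = 0.525 in, Ī = 0.9647 in⁴.
Web: 0.55 × 16, A = 8.8 in², y = 9.05 in, Ī = 187.7 in⁴.
Top flange: 10 × 1.05, A = 10.5 in², y = 17.58 in, Ī = 0.9647 in⁴.
By symmetry the centroid is at mid-height, ȳ = 9.05 in.
Transfer each piece to the horizontal centroidal axis using Ī + A·d² with d = y − 9.05:
  bottom flange: d = -8.525 in → contributes +764.1 in⁴
  web: d = 0 in → contributes +187.7 in⁴
  top flange: d = 8.525 in → contributes +764.1 in⁴
Total I = 1 716 in⁴.
Extreme fibre distance c = 9.05 in; S = I/c = 189.6 in³.

S_x ≈ 190 in³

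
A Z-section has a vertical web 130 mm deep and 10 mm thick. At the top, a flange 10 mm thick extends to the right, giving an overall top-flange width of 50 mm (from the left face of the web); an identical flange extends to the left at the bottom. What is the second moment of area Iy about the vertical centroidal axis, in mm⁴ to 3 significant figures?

Break the section into simple shapes (no overlaps), measuring from the bottom-left corner of the bounding box.
Web: 10 × 130, A = 1 300 mm², x = 45 mm, Ī = 10 833 mm⁴.
Top flange (beyond web): 40 × 10, A = 400 mm², x = 70 mm, Ī = 53 333 mm⁴.
Bottom flange (beyond web): 40 × 10, A = 400 mm², x = 20 mm, Ī = 53 333 mm⁴.
Centroid: x̄ = ΣA·x / ΣA = 45 mm.
Transfer each piece to the vertical centroidal axis using Ī + A·d² with d = x − 45:
  web: d = 0 mm → contributes +10 833 mm⁴
  top flange (beyond web): d = 25 mm → contributes +303 333 mm⁴
  bottom flange (beyond web): d = -25 mm → contributes +303 333 mm⁴
Total I = 617 500 mm⁴.

Iy ≈ 6.18 × 10⁵ mm⁴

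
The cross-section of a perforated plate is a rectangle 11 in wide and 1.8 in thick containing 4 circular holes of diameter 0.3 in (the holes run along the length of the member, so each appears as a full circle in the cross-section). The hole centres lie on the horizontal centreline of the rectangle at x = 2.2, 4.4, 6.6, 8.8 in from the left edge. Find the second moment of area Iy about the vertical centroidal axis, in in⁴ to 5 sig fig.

Iy ≈ 197.94 in⁴

Break the section into simple shapes (no overlaps), measuring from the bottom-left corner of the bounding box.
Plate: 11 × 1.8, A = 19.8 in², x = 5.5 in, Ī = 199.65 in⁴.
Hole 1 (subtracted): ⌀0.3, A = 0.07068583 in², x = 2.2 in, Ī = 0.0003976078 in⁴.
Hole 2 (subtracted): ⌀0.3, A = 0.07068583 in², x = 4.4 in, Ī = 0.0003976078 in⁴.
Hole 3 (subtracted): ⌀0.3, A = 0.07068583 in², x = 6.6 in, Ī = 0.0003976078 in⁴.
Hole 4 (subtracted): ⌀0.3, A = 0.07068583 in², x = 8.8 in, Ī = 0.0003976078 in⁴.
By symmetry the centroid is at mid-width, x̄ = 5.5 in.
Transfer each piece to the vertical centroidal axis using Ī + A·d² with d = x − 5.5:
  plate: d = 0 in → contributes +199.65 in⁴
  hole 1: d = -3.3 in → contributes −0.7701663 in⁴
  hole 2: d = -1.1 in → contributes −0.08592747 in⁴
  hole 3: d = 1.1 in → contributes −0.08592747 in⁴
  hole 4: d = 3.3 in → contributes −0.7701663 in⁴
Total I = 197.9378 in⁴.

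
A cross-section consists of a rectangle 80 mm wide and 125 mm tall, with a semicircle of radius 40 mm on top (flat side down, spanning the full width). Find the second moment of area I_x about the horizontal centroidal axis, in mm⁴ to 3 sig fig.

I_x ≈ 2.60 × 10⁷ mm⁴

Treat the section as a set of non-overlapping primitives; coordinates are from the bounding-box lower-left.
Rectangular body: 80 × 125, A = 10 000 mm², y = 62.5 mm, Ī = 13 020 833 mm⁴.
Semicircular cap: semicircle r = 40, A = 2513.3 mm², y = 141.98 mm, Ī = 280 978 mm⁴.
Centroid: ȳ = ΣA·y / ΣA = 78.463 mm.
Transfer each piece to the horizontal centroidal axis using Ī + A·d² with d = y − 78.463:
  rectangular body: d = -15.963 mm → contributes +15 568 928 mm⁴
  semicircular cap: d = 63.514 mm → contributes +10 419 525 mm⁴
Total I = 25 988 453 mm⁴.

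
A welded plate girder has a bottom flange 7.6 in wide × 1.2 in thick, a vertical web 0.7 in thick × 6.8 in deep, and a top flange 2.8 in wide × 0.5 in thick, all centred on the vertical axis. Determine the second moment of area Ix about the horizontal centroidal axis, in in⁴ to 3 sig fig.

Decompose the section into non-overlapping parts with the origin at the bottom-left of its bounding rectangle.
Bottom plate: 7.6 × 1.2, A = 9.12 in², y = 0.6 in, Ī = 1.0944 in⁴.
Web plate: 0.7 × 6.8, A = 4.76 in², y = 4.6 in, Ī = 18.342 in⁴.
Top plate: 2.8 × 0.5, A = 1.4 in², y = 8.25 in, Ī = 0.029167 in⁴.
Centroid: ȳ = ΣA·y / ΣA = 2.547 in.
Transfer each piece to the horizontal centroidal axis using Ī + A·d² with d = y − 2.547:
  bottom plate: d = -1.947 in → contributes +35.666 in⁴
  web plate: d = 2.053 in → contributes +38.405 in⁴
  top plate: d = 5.703 in → contributes +45.563 in⁴
Total I = 119.63 in⁴.

Ix ≈ 120 in⁴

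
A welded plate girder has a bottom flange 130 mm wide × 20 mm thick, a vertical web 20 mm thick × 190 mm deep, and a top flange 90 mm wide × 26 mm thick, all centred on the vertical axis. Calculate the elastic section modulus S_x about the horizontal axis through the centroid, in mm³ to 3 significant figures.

S_x ≈ 5.48 × 10⁵ mm³

Decompose the section into non-overlapping parts with the origin at the bottom-left of its bounding rectangle.
Bottom plate: 130 × 20, A = 2 600 mm², y = 10 mm, Ī = 86 667 mm⁴.
Web plate: 20 × 190, A = 3 800 mm², y = 115 mm, Ī = 11 431 667 mm⁴.
Top plate: 90 × 26, A = 2 340 mm², y = 223 mm, Ī = 131 820 mm⁴.
Centroid: ȳ = ΣA·y / ΣA = 112.68 mm.
Transfer each piece to the horizontal axis through the centroid using Ī + A·d² with d = y − 112.68:
  bottom plate: d = -102.68 mm → contributes +27 498 745 mm⁴
  web plate: d = 2.3204 mm → contributes +11 452 126 mm⁴
  top plate: d = 110.32 mm → contributes +28 610 985 mm⁴
Total I = 67 561 856 mm⁴.
Extreme fibre distance c = 123.32 mm; S = I/c = 547 856 mm³.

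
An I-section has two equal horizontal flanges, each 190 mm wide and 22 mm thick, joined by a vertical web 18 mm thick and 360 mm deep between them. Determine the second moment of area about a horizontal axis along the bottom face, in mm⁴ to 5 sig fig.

Treat the section as a set of non-overlapping primitives; coordinates are from the bounding-box lower-left.
Bottom flange: 190 × 22, A = 4 180 mm², y = 11 mm, Ī = 168593.3 mm⁴.
Web: 18 × 360, A = 6 480 mm², y = 202 mm, Ī = 69 984 000 mm⁴.
Top flange: 190 × 22, A = 4 180 mm², y = 393 mm, Ī = 168593.3 mm⁴.
Transfer each piece to the base of the section using Ī + A·d² with d = y − 0:
  bottom flange: d = 11 mm → contributes +674373.3 mm⁴
  web: d = 202 mm → contributes +334 393 920 mm⁴
  top flange: d = 393 mm → contributes +645 765 413 mm⁴
Total I = 980 833 707 mm⁴.

I_base ≈ 9.8083 × 10⁸ mm⁴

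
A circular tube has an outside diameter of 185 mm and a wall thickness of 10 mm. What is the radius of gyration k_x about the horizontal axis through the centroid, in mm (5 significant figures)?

Treat the section as a set of non-overlapping primitives; coordinates are from the bounding-box lower-left.
Outer circle: ⌀185, A = 26880.25 mm², y = 92.5 mm, Ī = 57 498 539 mm⁴.
Bore (subtracted): ⌀165, A = 21382.46 mm², y = 92.5 mm, Ī = 36 383 601 mm⁴.
By symmetry the centroid is at mid-height, ȳ = 92.5 mm.
All pieces are centred on the horizontal axis through the centroid, so I = ΣĪ (holes subtracted) = 21 114 939 mm⁴.
Radius of gyration: k = √(I/A) = √(21 114 939 / 5497.787) = 61.97278 mm.

k_x ≈ 61.973 mm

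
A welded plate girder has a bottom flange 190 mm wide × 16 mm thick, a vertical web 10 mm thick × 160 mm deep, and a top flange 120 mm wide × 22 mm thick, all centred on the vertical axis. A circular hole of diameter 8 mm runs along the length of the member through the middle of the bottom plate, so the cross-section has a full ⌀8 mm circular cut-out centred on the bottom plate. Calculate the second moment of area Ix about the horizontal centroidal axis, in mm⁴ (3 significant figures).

Break the section into simple shapes (no overlaps), measuring from the bottom-left corner of the bounding box.
Bottom plate: 190 × 16, A = 3 040 mm², y = 8 mm, Ī = 64 853 mm⁴.
Web plate: 10 × 160, A = 1 600 mm², y = 96 mm, Ī = 3 413 333 mm⁴.
Top plate: 120 × 22, A = 2 640 mm², y = 187 mm, Ī = 106 480 mm⁴.
Hole (subtracted): ⌀8, A = 50.265 mm², y = 8 mm, Ī = 201.06 mm⁴.
Centroid: ȳ = ΣA·y / ΣA = 92.839 mm.
Transfer each piece to the horizontal centroidal axis using Ī + A·d² with d = y − 92.839:
  bottom plate: d = -84.839 mm → contributes +21 945 481 mm⁴
  web plate: d = 3.1615 mm → contributes +3 429 325 mm⁴
  top plate: d = 94.161 mm → contributes +23 513 733 mm⁴
  hole: d = -84.839 mm → contributes −361 991 mm⁴
Total I = 48 526 549 mm⁴.

Ix ≈ 4.85 × 10⁷ mm⁴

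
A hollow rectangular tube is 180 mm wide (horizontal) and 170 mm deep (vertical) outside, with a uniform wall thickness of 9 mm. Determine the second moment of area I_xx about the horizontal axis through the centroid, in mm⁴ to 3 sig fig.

Break the section into simple shapes (no overlaps), measuring from the bottom-left corner of the bounding box.
Outer rectangle: 180 × 170, A = 30 600 mm², y = 85 mm, Ī = 73 695 000 mm⁴.
Inner void (subtracted): 162 × 152, A = 24 624 mm², y = 85 mm, Ī = 47 409 408 mm⁴.
By symmetry the centroid is at mid-height, ȳ = 85 mm.
All pieces are centred on the horizontal axis through the centroid, so I = ΣĪ (holes subtracted) = 26 285 592 mm⁴.

I_xx ≈ 2.63 × 10⁷ mm⁴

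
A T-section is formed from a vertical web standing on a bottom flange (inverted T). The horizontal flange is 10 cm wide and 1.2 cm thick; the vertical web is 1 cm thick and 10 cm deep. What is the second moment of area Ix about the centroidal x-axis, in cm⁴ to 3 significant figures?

Split into non-overlapping primitives; take the origin at the lower-left of the bounding box.
Flange: 10 × 1.2, A = 12 cm², y = 0.6 cm, Ī = 1.44 cm⁴.
Web: 1 × 10, A = 10 cm², y = 6.2 cm, Ī = 83.333 cm⁴.
Centroid: ȳ = ΣA·y / ΣA = 3.1455 cm.
Transfer each piece to the centroidal x-axis using Ī + A·d² with d = y − 3.1455:
  flange: d = -2.5455 cm → contributes +79.192 cm⁴
  web: d = 3.0545 cm → contributes +176.64 cm⁴
Total I = 255.83 cm⁴.

Ix ≈ 256 cm⁴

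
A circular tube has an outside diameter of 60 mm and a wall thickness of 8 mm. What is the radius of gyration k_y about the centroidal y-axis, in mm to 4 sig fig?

k_y ≈ 18.60 mm

Break the section into simple shapes (no overlaps), measuring from the bottom-left corner of the bounding box.
Outer circle: ⌀60, A = 2827.43 mm², x = 30 mm, Ī = 636 173 mm⁴.
Bore (subtracted): ⌀44, A = 1520.53 mm², x = 30 mm, Ī = 183 984 mm⁴.
By symmetry the centroid is at mid-width, x̄ = 30 mm.
All pieces are centred on the centroidal y-axis, so I = ΣĪ (holes subtracted) = 452 188 mm⁴.
Radius of gyration: k = √(I/A) = √(452 188 / 1306.9) = 18.6011 mm.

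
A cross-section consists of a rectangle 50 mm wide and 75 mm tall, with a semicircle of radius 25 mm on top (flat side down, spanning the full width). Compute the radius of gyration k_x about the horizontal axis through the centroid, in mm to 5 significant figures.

k_x ≈ 27.589 mm

Split into non-overlapping primitives; take the origin at the lower-left of the bounding box.
Rectangular body: 50 × 75, A = 3 750 mm², y = 37.5 mm, Ī = 1 757 813 mm⁴.
Semicircular cap: semicircle r = 25, A = 981.7477 mm², y = 85.61033 mm, Ī = 42873.81 mm⁴.
Centroid: ȳ = ΣA·y / ΣA = 47.48198 mm.
Transfer each piece to the horizontal axis through the centroid using Ī + A·d² with d = y − 47.48198:
  rectangular body: d = -9.981979 mm → contributes +2 131 462 mm⁴
  semicircular cap: d = 38.12835 mm → contributes +1 470 110 mm⁴
Total I = 3 601 572 mm⁴.
Radius of gyration: k = √(I/A) = √(3 601 572 / 4731.748) = 27.58896 mm.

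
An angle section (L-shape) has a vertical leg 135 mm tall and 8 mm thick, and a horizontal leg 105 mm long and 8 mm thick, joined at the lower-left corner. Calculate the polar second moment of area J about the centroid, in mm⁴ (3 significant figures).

Decompose the section into non-overlapping parts with the origin at the bottom-left of its bounding rectangle.
Vertical leg: 8 × 135, A = 1 080 mm², y = 67.5 mm, Ī = 1 640 250 mm⁴.
Horizontal leg (remainder): 97 × 8, A = 776 mm², y = 4 mm, Ī = 4138.7 mm⁴.
Centroid: ȳ = ΣA·y / ΣA = 40.95 mm.
Transfer each piece to the centroidal x-axis using Ī + A·d² with d = y − 40.95:
  vertical leg: d = 26.55 mm → contributes +2 401 520 mm⁴
  horizontal leg (remainder): d = -36.95 mm → contributes +1 063 638 mm⁴
Total I = 3 465 158 mm⁴.
For the y-axis: x̄ = 25.95 mm.
Repeating about the centroidal y-axis gives I_y = 1 858 798 mm⁴.
Polar second moment: J = I_x + I_y = 5 323 956 mm⁴.

J ≈ 5.32 × 10⁶ mm⁴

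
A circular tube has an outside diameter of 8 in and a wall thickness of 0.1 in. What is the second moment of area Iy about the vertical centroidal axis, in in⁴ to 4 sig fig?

Iy ≈ 19.36 in⁴

Break the section into simple shapes (no overlaps), measuring from the bottom-left corner of the bounding box.
Outer circle: ⌀8, A = 50.2655 in², x = 4 in, Ī = 201.062 in⁴.
Bore (subtracted): ⌀7.8, A = 47.7836 in², x = 4 in, Ī = 181.697 in⁴.
By symmetry the centroid is at mid-width, x̄ = 4 in.
All pieces are centred on the vertical centroidal axis, so I = ΣĪ (holes subtracted) = 19.3647 in⁴.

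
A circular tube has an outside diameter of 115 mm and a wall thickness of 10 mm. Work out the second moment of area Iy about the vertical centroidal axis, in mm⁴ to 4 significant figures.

Iy ≈ 4.587 × 10⁶ mm⁴

Treat the section as a set of non-overlapping primitives; coordinates are from the bounding-box lower-left.
Outer circle: ⌀115, A = 10386.9 mm², x = 57.5 mm, Ī = 8 585 414 mm⁴.
Bore (subtracted): ⌀95, A = 7088.22 mm², x = 57.5 mm, Ī = 3 998 198 mm⁴.
By symmetry the centroid is at mid-width, x̄ = 57.5 mm.
All pieces are centred on the vertical centroidal axis, so I = ΣĪ (holes subtracted) = 4 587 216 mm⁴.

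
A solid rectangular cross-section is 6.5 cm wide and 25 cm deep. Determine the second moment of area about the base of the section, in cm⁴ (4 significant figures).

I_base ≈ 3.385 × 10⁴ cm⁴

The section: 6.5 × 25, A = 162.5 cm², y = 12.5 cm, Ī = 8463.54 cm⁴.
Transfer it to the base of the section using Ī + A·d² with d = y − 0:
  the section: d = 12.5 cm → contributes +33854.2 cm⁴
Total I = 33854.2 cm⁴.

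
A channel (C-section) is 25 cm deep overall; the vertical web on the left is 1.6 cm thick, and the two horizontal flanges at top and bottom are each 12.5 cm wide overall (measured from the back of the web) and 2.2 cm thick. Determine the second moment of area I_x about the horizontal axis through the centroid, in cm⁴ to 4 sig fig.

Break the section into simple shapes (no overlaps), measuring from the bottom-left corner of the bounding box.
Web: 1.6 × 25, A = 40 cm², y = 12.5 cm, Ī = 2083.33 cm⁴.
Top flange (beyond web): 10.9 × 2.2, A = 23.98 cm², y = 23.9 cm, Ī = 9.67193 cm⁴.
Bottom flange (beyond web): 10.9 × 2.2, A = 23.98 cm², y = 1.1 cm, Ī = 9.67193 cm⁴.
By symmetry the centroid is at mid-height, ȳ = 12.5 cm.
Transfer each piece to the horizontal axis through the centroid using Ī + A·d² with d = y − 12.5:
  web: d = 0 cm → contributes +2083.33 cm⁴
  top flange (beyond web): d = 11.4 cm → contributes +3126.11 cm⁴
  bottom flange (beyond web): d = -11.4 cm → contributes +3126.11 cm⁴
Total I = 8335.56 cm⁴.

I_x ≈ 8336 cm⁴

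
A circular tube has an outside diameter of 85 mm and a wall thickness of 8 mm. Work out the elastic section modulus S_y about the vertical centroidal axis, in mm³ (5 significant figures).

Decompose the section into non-overlapping parts with the origin at the bottom-left of its bounding rectangle.
Outer circle: ⌀85, A = 5674.502 mm², x = 42.5 mm, Ī = 2 562 392 mm⁴.
Bore (subtracted): ⌀69, A = 3739.281 mm², x = 42.5 mm, Ī = 1 112 670 mm⁴.
By symmetry the centroid is at mid-width, x̄ = 42.5 mm.
All pieces are centred on the vertical centroidal axis, so I = ΣĪ (holes subtracted) = 1 449 722 mm⁴.
Extreme fibre distance c = 42.5 mm; S = I/c = 34111.12 mm³.

S_y ≈ 3.4111 × 10⁴ mm³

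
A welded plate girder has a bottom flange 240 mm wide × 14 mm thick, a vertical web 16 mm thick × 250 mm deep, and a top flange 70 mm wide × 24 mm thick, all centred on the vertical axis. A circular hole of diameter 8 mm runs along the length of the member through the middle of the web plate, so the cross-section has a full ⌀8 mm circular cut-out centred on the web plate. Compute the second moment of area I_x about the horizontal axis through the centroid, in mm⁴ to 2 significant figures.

I_x ≈ 1.1 × 10⁸ mm⁴

Treat the section as a set of non-overlapping primitives; coordinates are from the bounding-box lower-left.
Bottom plate: 240 × 14, A = 3 360 mm², y = 7 mm, Ī = 54 880 mm⁴.
Web plate: 16 × 250, A = 4 000 mm², y = 139 mm, Ī = 20 833 333 mm⁴.
Top plate: 70 × 24, A = 1 680 mm², y = 276 mm, Ī = 80 640 mm⁴.
Hole (subtracted): ⌀8, A = 50.27 mm², y = 139 mm, Ī = 201.1 mm⁴.
Centroid: ȳ = ΣA·y / ΣA = 115.3 mm.
Transfer each piece to the horizontal axis through the centroid using Ī + A·d² with d = y − 115.3:
  bottom plate: d = -108.3 mm → contributes +39 439 401 mm⁴
  web plate: d = 23.73 mm → contributes +23 086 495 mm⁴
  top plate: d = 160.7 mm → contributes +43 484 002 mm⁴
  hole: d = 23.73 mm → contributes −28 515 mm⁴
Total I = 105 981 382 mm⁴.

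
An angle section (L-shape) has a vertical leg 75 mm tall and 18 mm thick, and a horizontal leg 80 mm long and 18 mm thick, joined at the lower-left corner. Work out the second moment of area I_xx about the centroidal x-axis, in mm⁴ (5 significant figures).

I_xx ≈ 1.1592 × 10⁶ mm⁴

Treat the section as a set of non-overlapping primitives; coordinates are from the bounding-box lower-left.
Vertical leg: 18 × 75, A = 1 350 mm², y = 37.5 mm, Ī = 632812.5 mm⁴.
Horizontal leg (remainder): 62 × 18, A = 1 116 mm², y = 9 mm, Ī = 30 132 mm⁴.
Centroid: ȳ = ΣA·y / ΣA = 24.60219 mm.
Transfer each piece to the centroidal x-axis using Ī + A·d² with d = y − 24.60219:
  vertical leg: d = 12.89781 mm → contributes +857389.7 mm⁴
  horizontal leg (remainder): d = -15.60219 mm → contributes +301 798 mm⁴
Total I = 1 159 188 mm⁴.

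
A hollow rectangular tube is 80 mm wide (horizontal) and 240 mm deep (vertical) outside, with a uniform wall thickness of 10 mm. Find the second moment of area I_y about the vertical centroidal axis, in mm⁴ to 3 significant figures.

I_y ≈ 6.28 × 10⁶ mm⁴

Decompose the section into non-overlapping parts with the origin at the bottom-left of its bounding rectangle.
Outer rectangle: 80 × 240, A = 19 200 mm², x = 40 mm, Ī = 10 240 000 mm⁴.
Inner void (subtracted): 60 × 220, A = 13 200 mm², x = 40 mm, Ī = 3 960 000 mm⁴.
By symmetry the centroid is at mid-width, x̄ = 40 mm.
All pieces are centred on the vertical centroidal axis, so I = ΣĪ (holes subtracted) = 6 280 000 mm⁴.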